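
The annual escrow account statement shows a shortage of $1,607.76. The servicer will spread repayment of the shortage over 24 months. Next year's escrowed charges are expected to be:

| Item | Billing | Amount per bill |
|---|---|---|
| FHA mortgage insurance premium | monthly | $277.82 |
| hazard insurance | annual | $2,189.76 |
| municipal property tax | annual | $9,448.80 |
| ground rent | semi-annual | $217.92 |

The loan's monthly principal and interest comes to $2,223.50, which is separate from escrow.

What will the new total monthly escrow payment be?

$1,351.01

FHA mortgage insurance premium — $277.82 × 12 = $3,333.84 annually
Hazard insurance — $2,189.76 annually
Municipal property tax — $9,448.80 annually
Ground rent — $217.92 × 2 = $435.84 annually
Combined annual = $3,333.84 + $2,189.76 + $9,448.80 + $435.84 = $15,408.24
Monthly escrow = $15,408.24 / 12 = $1,284.02
Monthly shortage recovery: $1,607.76 / 24 = $66.99
Adjusted monthly = $1,284.02 + $66.99 = $1,351.01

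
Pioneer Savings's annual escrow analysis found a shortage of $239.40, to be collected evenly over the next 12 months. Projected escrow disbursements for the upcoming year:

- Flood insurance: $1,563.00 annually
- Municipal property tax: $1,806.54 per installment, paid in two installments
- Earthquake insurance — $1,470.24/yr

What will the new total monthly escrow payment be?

$573.81

Flood insurance — $1,563.00 per year
Municipal property tax — $1,806.54 × 2 = $3,613.08 per year
Earthquake insurance — $1,470.24 per year
Combined annual = $1,563.00 + $3,613.08 + $1,470.24 = $6,646.32
Per month = $6,646.32 / 12 = $553.86
Shortage spread = $239.40 / 12 = $19.95/mo
Adjusted monthly = $553.86 + $19.95 = $573.81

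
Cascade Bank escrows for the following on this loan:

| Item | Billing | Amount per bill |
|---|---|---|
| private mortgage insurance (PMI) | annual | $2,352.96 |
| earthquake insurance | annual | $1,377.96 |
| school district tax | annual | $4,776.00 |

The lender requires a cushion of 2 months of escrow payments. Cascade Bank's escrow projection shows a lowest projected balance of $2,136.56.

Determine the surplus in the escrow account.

$718.74

Private mortgage insurance (PMI) — $2,352.96 per year
Earthquake insurance — $1,377.96 per year
School district tax — $4,776.00 per year
Annual escrow total = $2,352.96 + $1,377.96 + $4,776.00 = $8,506.92
Base monthly escrow = $8,506.92 / 12 = $708.91
Required reserve = 2 × $708.91 = $1,417.82
Surplus = $2,136.56 − $1,417.82 = $718.74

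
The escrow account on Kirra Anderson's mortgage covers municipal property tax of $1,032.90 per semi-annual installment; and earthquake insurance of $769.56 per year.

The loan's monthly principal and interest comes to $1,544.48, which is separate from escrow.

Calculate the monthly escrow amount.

$236.28

Municipal property tax = $1,032.90 × 2 = $2,065.80/yr
Earthquake insurance = $769.56/yr
Annual escrow total = $2,835.36
Monthly escrow = $2,835.36 ÷ 12 = $236.28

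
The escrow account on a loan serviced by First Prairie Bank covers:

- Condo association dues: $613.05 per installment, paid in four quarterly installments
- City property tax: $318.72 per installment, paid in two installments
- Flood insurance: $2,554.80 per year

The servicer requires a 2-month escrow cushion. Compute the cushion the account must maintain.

Condo association dues = $613.05 × 4 = $2,452.20/yr
City property tax = $318.72 × 2 = $637.44/yr
Flood insurance = $2,554.80/yr
Total per year = $5,644.44
Per month = $5,644.44 ÷ 12 = $470.37
Required cushion = 2 × $470.37 = $940.74

$940.74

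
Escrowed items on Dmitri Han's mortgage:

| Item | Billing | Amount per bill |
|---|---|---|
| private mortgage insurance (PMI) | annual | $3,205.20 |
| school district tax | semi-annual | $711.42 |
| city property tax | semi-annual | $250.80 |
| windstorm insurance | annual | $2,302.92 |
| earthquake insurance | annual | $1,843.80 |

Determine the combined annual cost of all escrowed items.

$9,276.36

Private mortgage insurance (PMI) = $3,205.20
School district tax = $711.42 × 2 = $1,422.84
City property tax = $250.80 × 2 = $501.60
Windstorm insurance = $2,302.92
Earthquake insurance = $1,843.80
Total per year = $9,276.36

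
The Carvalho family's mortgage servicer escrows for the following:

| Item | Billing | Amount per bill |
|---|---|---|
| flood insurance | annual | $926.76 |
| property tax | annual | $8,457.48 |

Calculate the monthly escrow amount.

$782.02

Flood insurance: $926.76/yr
Property tax: $8,457.48/yr
Annual escrow total = $9,384.24
Base monthly escrow = $9,384.24 ÷ 12 = $782.02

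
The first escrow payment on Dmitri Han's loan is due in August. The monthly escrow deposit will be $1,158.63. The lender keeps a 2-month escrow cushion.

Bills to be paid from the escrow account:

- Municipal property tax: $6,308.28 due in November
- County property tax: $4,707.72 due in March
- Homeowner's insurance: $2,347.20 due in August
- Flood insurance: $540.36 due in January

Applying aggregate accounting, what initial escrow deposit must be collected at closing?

Cushion = 2 × $1,158.63 = $2,317.26
Trial balance (start $0, +$1,158.63 each month, − disbursements):
  Aug: +$1,158.63 − $2,347.20 → -$1,188.57
  Sep: +$1,158.63 → -$29.94
  Oct: +$1,158.63 → $1,128.69
  Nov: +$1,158.63 − $6,308.28 → -$4,020.96
  Dec: +$1,158.63 → -$2,862.33
  Jan: +$1,158.63 − $540.36 → -$2,244.06
  Feb: +$1,158.63 → -$1,085.43
  Mar: +$1,158.63 − $4,707.72 → -$4,634.52
  Apr: +$1,158.63 → -$3,475.89
  May: +$1,158.63 → -$2,317.26
  Jun: +$1,158.63 → -$1,158.63
  Jul: +$1,158.63 → $0.00
Lowest trial balance = -$4,634.52 (Mar)
Initial deposit = cushion − low point = $2,317.26 − (-$4,634.52) = $6,951.78

$6,951.78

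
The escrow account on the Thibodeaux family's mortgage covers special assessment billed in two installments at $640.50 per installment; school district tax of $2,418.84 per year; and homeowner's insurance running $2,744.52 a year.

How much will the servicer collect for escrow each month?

$537.03

Special assessment = $640.50 × 2 = $1,281.00
School district tax = $2,418.84
Homeowner's insurance = $2,744.52
Total per year = $6,444.36
Monthly escrow = $6,444.36 / 12 = $537.03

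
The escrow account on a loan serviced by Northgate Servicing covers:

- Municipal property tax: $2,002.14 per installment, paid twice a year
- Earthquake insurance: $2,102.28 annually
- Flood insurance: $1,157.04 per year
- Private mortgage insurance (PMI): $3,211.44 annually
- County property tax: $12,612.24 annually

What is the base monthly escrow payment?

$1,923.94

Municipal property tax = $2,002.14 × 2 = $4,004.28 annually
Earthquake insurance = $2,102.28 annually
Flood insurance = $1,157.04 annually
Private mortgage insurance (PMI) = $3,211.44 annually
County property tax = $12,612.24 annually
Yearly total = $23,087.28
Base monthly escrow = $23,087.28 ÷ 12 = $1,923.94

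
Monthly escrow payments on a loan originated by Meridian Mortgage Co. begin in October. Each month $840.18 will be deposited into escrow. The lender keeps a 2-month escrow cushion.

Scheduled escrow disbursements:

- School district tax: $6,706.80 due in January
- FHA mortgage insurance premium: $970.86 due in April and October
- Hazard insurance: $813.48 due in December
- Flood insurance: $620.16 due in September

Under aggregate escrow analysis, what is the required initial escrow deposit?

Cushion = 2 × $840.18 = $1,680.36
Trial balance (start $0, +$840.18 each month, − disbursements):
  Oct: +$840.18 − $970.86 → -$130.68
  Nov: +$840.18 → $709.50
  Dec: +$840.18 − $813.48 → $736.20
  Jan: +$840.18 − $6,706.80 → -$5,130.42
  Feb: +$840.18 → -$4,290.24
  Mar: +$840.18 → -$3,450.06
  Apr: +$840.18 − $970.86 → -$3,580.74
  May: +$840.18 → -$2,740.56
  Jun: +$840.18 → -$1,900.38
  Jul: +$840.18 → -$1,060.20
  Aug: +$840.18 → -$220.02
  Sep: +$840.18 − $620.16 → $0.00
Lowest trial balance = -$5,130.42 (Jan)
Initial deposit = cushion − low point = $1,680.36 − (-$5,130.42) = $6,810.78

$6,810.78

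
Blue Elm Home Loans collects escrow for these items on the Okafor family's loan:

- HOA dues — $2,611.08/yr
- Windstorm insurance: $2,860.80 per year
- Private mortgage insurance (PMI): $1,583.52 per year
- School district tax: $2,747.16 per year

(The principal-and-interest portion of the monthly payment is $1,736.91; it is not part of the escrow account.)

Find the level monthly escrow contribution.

$816.88

HOA dues: $2,611.08/yr
Windstorm insurance: $2,860.80/yr
Private mortgage insurance (PMI): $1,583.52/yr
School district tax: $2,747.16/yr
Yearly total = $9,802.56
Per month = $9,802.56 / 12 = $816.88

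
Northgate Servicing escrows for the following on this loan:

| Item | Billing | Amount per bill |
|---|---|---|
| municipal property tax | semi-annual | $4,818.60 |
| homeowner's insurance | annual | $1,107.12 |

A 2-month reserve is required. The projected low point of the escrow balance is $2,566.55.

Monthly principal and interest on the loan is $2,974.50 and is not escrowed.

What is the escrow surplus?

$775.83

Municipal property tax = $4,818.60 × 2 = $9,637.20 annually
Homeowner's insurance = $1,107.12 annually
Total annual escrow = $10,744.32
Per month = $10,744.32 ÷ 12 = $895.36
Required reserve = 2 × $895.36 = $1,790.72
Surplus = $2,566.55 − $1,790.72 = $775.83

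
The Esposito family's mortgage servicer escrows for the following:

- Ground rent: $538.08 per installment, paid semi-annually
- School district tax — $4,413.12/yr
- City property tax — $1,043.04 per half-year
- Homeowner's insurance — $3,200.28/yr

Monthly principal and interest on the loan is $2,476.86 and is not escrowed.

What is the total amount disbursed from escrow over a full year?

$10,775.64

Ground rent: $538.08 × 2 = $1,076.16
School district tax: $4,413.12
City property tax: $1,043.04 × 2 = $2,086.08
Homeowner's insurance: $3,200.28
Yearly total = $1,076.16 + $4,413.12 + $2,086.08 + $3,200.28 = $10,775.64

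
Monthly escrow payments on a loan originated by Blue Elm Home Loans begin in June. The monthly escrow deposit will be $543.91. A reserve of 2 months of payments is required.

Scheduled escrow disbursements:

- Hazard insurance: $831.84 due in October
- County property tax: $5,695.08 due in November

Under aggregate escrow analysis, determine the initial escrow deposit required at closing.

$4,351.28

Cushion = 2 × $543.91 = $1,087.82
Trial balance (start $0, +$543.91 each month, − disbursements):
  Jun: +$543.91 → $543.91
  Jul: +$543.91 → $1,087.82
  Aug: +$543.91 → $1,631.73
  Sep: +$543.91 → $2,175.64
  Oct: +$543.91 − $831.84 → $1,887.71
  Nov: +$543.91 − $5,695.08 → -$3,263.46
  Dec: +$543.91 → -$2,719.55
  Jan: +$543.91 → -$2,175.64
  Feb: +$543.91 → -$1,631.73
  Mar: +$543.91 → -$1,087.82
  Apr: +$543.91 → -$543.91
  May: +$543.91 → $0.00
Lowest trial balance = -$3,263.46 (Nov)
Initial deposit = cushion − low point = $1,087.82 − (-$3,263.46) = $4,351.28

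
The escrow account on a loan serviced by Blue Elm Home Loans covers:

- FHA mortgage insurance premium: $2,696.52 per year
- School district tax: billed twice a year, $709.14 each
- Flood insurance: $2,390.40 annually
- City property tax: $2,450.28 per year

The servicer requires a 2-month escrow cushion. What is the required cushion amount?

FHA mortgage insurance premium — $2,696.52
School district tax — $709.14 × 2 = $1,418.28
Flood insurance — $2,390.40
City property tax — $2,450.28
Total annual escrow = $8,955.48
Base monthly escrow = $8,955.48 / 12 = $746.29
Reserve = 2 × $746.29 = $1,492.58

$1,492.58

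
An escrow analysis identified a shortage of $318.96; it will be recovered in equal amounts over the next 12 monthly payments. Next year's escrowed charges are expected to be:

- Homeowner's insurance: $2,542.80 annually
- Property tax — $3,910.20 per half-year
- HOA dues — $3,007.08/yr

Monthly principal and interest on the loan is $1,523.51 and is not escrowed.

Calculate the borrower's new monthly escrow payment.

Homeowner's insurance: $2,542.80 per year
Property tax: $3,910.20 × 2 = $7,820.40 per year
HOA dues: $3,007.08 per year
Yearly total = $13,370.28
Monthly escrow = $13,370.28 ÷ 12 = $1,114.19
Shortage spread = $318.96 / 12 = $26.58/mo
New monthly escrow = $1,114.19 + $26.58 = $1,140.77

$1,140.77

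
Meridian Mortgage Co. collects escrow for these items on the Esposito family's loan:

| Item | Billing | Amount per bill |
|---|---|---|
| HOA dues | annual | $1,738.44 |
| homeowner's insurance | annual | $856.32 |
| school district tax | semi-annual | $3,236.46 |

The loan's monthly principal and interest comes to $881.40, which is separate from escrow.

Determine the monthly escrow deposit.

$755.64

HOA dues — $1,738.44
Homeowner's insurance — $856.32
School district tax — $3,236.46 × 2 = $6,472.92
Total annual escrow = $9,067.68
Per month = $9,067.68 / 12 = $755.64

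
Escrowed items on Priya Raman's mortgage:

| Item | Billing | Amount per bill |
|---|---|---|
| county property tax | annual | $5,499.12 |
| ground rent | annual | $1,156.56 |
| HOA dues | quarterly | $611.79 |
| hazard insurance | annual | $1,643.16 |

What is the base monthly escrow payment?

$895.50

County property tax — $5,499.12 per year
Ground rent — $1,156.56 per year
HOA dues — $611.79 × 4 = $2,447.16 per year
Hazard insurance — $1,643.16 per year
Annual escrow total = $5,499.12 + $1,156.56 + $2,447.16 + $1,643.16 = $10,746.00
Per month = $10,746.00 / 12 = $895.50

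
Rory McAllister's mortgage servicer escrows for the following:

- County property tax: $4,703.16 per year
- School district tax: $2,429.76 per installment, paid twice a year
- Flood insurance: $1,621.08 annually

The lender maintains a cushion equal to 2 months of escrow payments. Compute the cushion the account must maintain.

County property tax — $4,703.16 annually
School district tax — $2,429.76 × 2 = $4,859.52 annually
Flood insurance — $1,621.08 annually
Combined annual = $11,183.76
Base monthly escrow = $11,183.76 / 12 = $931.98
Required cushion = 2 × $931.98 = $1,863.96

$1,863.96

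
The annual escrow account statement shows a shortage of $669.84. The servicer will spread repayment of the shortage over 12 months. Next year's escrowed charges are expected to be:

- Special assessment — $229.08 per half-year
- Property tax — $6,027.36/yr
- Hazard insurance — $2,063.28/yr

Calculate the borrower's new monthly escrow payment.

Special assessment: $229.08 × 2 = $458.16 per year
Property tax: $6,027.36 per year
Hazard insurance: $2,063.28 per year
Yearly total = $458.16 + $6,027.36 + $2,063.28 = $8,548.80
Monthly escrow = $8,548.80 ÷ 12 = $712.40
Monthly shortage recovery: $669.84 / 12 = $55.82
New monthly escrow = $712.40 + $55.82 = $768.22

$768.22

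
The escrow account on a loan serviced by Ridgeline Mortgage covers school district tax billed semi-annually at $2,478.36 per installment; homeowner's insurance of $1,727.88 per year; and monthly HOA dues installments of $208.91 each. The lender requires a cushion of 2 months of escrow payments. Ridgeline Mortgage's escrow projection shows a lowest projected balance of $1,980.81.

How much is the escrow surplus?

$448.89

School district tax = $2,478.36 × 2 = $4,956.72 per year
Homeowner's insurance = $1,727.88 per year
HOA dues = $208.91 × 12 = $2,506.92 per year
Yearly total = $9,191.52
Base monthly escrow = $9,191.52 / 12 = $765.96
Cushion = 2 × $765.96 = $1,531.92
Surplus = $1,980.81 − $1,531.92 = $448.89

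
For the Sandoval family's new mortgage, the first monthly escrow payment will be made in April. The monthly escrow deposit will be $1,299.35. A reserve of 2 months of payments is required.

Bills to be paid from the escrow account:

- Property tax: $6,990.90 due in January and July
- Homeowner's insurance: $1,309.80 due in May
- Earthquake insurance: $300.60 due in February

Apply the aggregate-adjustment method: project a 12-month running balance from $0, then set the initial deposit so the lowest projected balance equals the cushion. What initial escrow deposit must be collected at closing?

Cushion = 2 × $1,299.35 = $2,598.70
Trial balance (start $0, +$1,299.35 each month, − disbursements):
  Apr: +$1,299.35 → $1,299.35
  May: +$1,299.35 − $1,309.80 → $1,288.90
  Jun: +$1,299.35 → $2,588.25
  Jul: +$1,299.35 − $6,990.90 → -$3,103.30
  Aug: +$1,299.35 → -$1,803.95
  Sep: +$1,299.35 → -$504.60
  Oct: +$1,299.35 → $794.75
  Nov: +$1,299.35 → $2,094.10
  Dec: +$1,299.35 → $3,393.45
  Jan: +$1,299.35 − $6,990.90 → -$2,298.10
  Feb: +$1,299.35 − $300.60 → -$1,299.35
  Mar: +$1,299.35 → $0.00
Lowest trial balance = -$3,103.30 (Jul)
Initial deposit = cushion − low point = $2,598.70 − (-$3,103.30) = $5,702.00

$5,702.00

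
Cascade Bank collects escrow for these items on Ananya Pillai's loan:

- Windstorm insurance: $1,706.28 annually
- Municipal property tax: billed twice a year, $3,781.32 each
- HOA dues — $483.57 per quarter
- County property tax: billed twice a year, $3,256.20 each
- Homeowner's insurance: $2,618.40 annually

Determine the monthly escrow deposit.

$1,694.50

Windstorm insurance: $1,706.28
Municipal property tax: $3,781.32 × 2 = $7,562.64
HOA dues: $483.57 × 4 = $1,934.28
County property tax: $3,256.20 × 2 = $6,512.40
Homeowner's insurance: $2,618.40
Total annual escrow = $20,334.00
Base monthly escrow = $20,334.00 ÷ 12 = $1,694.50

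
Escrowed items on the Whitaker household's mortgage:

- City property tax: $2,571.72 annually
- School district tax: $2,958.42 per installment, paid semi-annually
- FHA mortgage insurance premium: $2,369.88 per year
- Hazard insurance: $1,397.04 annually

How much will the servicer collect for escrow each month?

City property tax — $2,571.72 annually
School district tax — $2,958.42 × 2 = $5,916.84 annually
FHA mortgage insurance premium — $2,369.88 annually
Hazard insurance — $1,397.04 annually
Total per year = $12,255.48
Base monthly escrow = $12,255.48 ÷ 12 = $1,021.29

$1,021.29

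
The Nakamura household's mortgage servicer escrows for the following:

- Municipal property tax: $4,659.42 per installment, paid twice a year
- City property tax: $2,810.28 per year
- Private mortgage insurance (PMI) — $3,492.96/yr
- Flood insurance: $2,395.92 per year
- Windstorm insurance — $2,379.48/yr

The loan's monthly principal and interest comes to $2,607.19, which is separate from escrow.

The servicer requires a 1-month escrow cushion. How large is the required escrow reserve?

Municipal property tax — $4,659.42 × 2 = $9,318.84 annually
City property tax — $2,810.28 annually
Private mortgage insurance (PMI) — $3,492.96 annually
Flood insurance — $2,395.92 annually
Windstorm insurance — $2,379.48 annually
Annual escrow total = $20,397.48
Monthly = $20,397.48 ÷ 12 = $1,699.79
Cushion = 1 × $1,699.79 = $1,699.79

$1,699.79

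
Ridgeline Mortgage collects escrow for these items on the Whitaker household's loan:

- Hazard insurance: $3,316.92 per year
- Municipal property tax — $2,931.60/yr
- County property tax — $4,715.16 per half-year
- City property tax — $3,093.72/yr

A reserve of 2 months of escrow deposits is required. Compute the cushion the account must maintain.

$3,128.76

Hazard insurance: $3,316.92 per year
Municipal property tax: $2,931.60 per year
County property tax: $4,715.16 × 2 = $9,430.32 per year
City property tax: $3,093.72 per year
Combined annual = $18,772.56
Base monthly escrow = $18,772.56 / 12 = $1,564.38
Reserve = 2 × $1,564.38 = $3,128.76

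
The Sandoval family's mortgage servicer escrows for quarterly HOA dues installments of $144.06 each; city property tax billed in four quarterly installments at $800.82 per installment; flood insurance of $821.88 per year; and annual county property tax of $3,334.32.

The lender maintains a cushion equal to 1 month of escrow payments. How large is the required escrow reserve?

HOA dues — $144.06 × 4 = $576.24
City property tax — $800.82 × 4 = $3,203.28
Flood insurance — $821.88
County property tax — $3,334.32
Combined annual = $576.24 + $3,203.28 + $821.88 + $3,334.32 = $7,935.72
Monthly = $7,935.72 ÷ 12 = $661.31
Cushion = 1 × $661.31 = $661.31

$661.31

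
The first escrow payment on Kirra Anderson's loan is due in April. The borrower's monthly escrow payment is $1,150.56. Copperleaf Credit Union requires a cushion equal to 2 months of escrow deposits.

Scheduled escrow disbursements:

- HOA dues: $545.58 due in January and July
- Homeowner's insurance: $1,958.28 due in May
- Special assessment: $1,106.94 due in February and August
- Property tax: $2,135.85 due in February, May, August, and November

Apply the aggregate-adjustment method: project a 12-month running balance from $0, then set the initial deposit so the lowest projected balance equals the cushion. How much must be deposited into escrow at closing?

$4,430.82

Cushion = 2 × $1,150.56 = $2,301.12
Trial balance (start $0, +$1,150.56 each month, − disbursements):
  Apr: +$1,150.56 → $1,150.56
  May: +$1,150.56 − $4,094.13 → -$1,793.01
  Jun: +$1,150.56 → -$642.45
  Jul: +$1,150.56 − $545.58 → -$37.47
  Aug: +$1,150.56 − $3,242.79 → -$2,129.70
  Sep: +$1,150.56 → -$979.14
  Oct: +$1,150.56 → $171.42
  Nov: +$1,150.56 − $2,135.85 → -$813.87
  Dec: +$1,150.56 → $336.69
  Jan: +$1,150.56 − $545.58 → $941.67
  Feb: +$1,150.56 − $3,242.79 → -$1,150.56
  Mar: +$1,150.56 → $0.00
Lowest trial balance = -$2,129.70 (Aug)
Initial deposit = cushion − low point = $2,301.12 − (-$2,129.70) = $4,430.82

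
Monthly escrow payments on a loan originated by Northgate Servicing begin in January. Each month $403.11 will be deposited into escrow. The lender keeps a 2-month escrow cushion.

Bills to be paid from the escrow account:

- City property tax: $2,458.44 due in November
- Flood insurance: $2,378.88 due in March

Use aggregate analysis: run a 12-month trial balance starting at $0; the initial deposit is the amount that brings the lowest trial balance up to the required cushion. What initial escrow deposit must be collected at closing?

Cushion = 2 × $403.11 = $806.22
Trial balance (start $0, +$403.11 each month, − disbursements):
  Jan: +$403.11 → $403.11
  Feb: +$403.11 → $806.22
  Mar: +$403.11 − $2,378.88 → -$1,169.55
  Apr: +$403.11 → -$766.44
  May: +$403.11 → -$363.33
  Jun: +$403.11 → $39.78
  Jul: +$403.11 → $442.89
  Aug: +$403.11 → $846.00
  Sep: +$403.11 → $1,249.11
  Oct: +$403.11 → $1,652.22
  Nov: +$403.11 − $2,458.44 → -$403.11
  Dec: +$403.11 → $0.00
Lowest trial balance = -$1,169.55 (Mar)
Initial deposit = cushion − low point = $806.22 − (-$1,169.55) = $1,975.77

$1,975.77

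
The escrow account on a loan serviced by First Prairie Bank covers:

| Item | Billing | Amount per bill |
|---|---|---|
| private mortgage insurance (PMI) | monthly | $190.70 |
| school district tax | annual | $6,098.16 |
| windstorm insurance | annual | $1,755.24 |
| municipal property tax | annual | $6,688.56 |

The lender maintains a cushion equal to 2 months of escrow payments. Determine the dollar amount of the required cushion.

Private mortgage insurance (PMI) — $190.70 × 12 = $2,288.40 per year
School district tax — $6,098.16 per year
Windstorm insurance — $1,755.24 per year
Municipal property tax — $6,688.56 per year
Total annual escrow = $16,830.36
Monthly = $16,830.36 / 12 = $1,402.53
Required cushion = 2 × $1,402.53 = $2,805.06

$2,805.06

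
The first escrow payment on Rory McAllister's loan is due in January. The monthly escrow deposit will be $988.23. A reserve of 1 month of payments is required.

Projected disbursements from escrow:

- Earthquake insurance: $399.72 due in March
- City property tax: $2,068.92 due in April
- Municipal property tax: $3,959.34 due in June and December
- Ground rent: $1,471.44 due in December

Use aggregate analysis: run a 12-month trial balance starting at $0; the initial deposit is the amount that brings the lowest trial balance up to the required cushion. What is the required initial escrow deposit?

Cushion = 1 × $988.23 = $988.23
Trial balance (start $0, +$988.23 each month, − disbursements):
  Jan: +$988.23 → $988.23
  Feb: +$988.23 → $1,976.46
  Mar: +$988.23 − $399.72 → $2,564.97
  Apr: +$988.23 − $2,068.92 → $1,484.28
  May: +$988.23 → $2,472.51
  Jun: +$988.23 − $3,959.34 → -$498.60
  Jul: +$988.23 → $489.63
  Aug: +$988.23 → $1,477.86
  Sep: +$988.23 → $2,466.09
  Oct: +$988.23 → $3,454.32
  Nov: +$988.23 → $4,442.55
  Dec: +$988.23 − $5,430.78 → $0.00
Lowest trial balance = -$498.60 (Jun)
Initial deposit = cushion − low point = $988.23 − (-$498.60) = $1,486.83

$1,486.83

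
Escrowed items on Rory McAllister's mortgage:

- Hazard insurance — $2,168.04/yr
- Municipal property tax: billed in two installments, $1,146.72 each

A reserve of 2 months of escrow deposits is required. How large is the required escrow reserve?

Hazard insurance — $2,168.04 per year
Municipal property tax — $1,146.72 × 2 = $2,293.44 per year
Yearly total = $4,461.48
Monthly escrow = $4,461.48 / 12 = $371.79
Reserve = 2 × $371.79 = $743.58

$743.58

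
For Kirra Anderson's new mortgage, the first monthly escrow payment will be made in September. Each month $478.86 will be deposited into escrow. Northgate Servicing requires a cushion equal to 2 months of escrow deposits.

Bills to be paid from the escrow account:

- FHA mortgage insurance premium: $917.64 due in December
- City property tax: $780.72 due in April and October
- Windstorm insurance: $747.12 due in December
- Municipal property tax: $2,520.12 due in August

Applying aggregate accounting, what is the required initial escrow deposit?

$1,487.76

Cushion = 2 × $478.86 = $957.72
Trial balance (start $0, +$478.86 each month, − disbursements):
  Sep: +$478.86 → $478.86
  Oct: +$478.86 − $780.72 → $177.00
  Nov: +$478.86 → $655.86
  Dec: +$478.86 − $1,664.76 → -$530.04
  Jan: +$478.86 → -$51.18
  Feb: +$478.86 → $427.68
  Mar: +$478.86 → $906.54
  Apr: +$478.86 − $780.72 → $604.68
  May: +$478.86 → $1,083.54
  Jun: +$478.86 → $1,562.40
  Jul: +$478.86 → $2,041.26
  Aug: +$478.86 − $2,520.12 → $0.00
Lowest trial balance = -$530.04 (Dec)
Initial deposit = cushion − low point = $957.72 − (-$530.04) = $1,487.76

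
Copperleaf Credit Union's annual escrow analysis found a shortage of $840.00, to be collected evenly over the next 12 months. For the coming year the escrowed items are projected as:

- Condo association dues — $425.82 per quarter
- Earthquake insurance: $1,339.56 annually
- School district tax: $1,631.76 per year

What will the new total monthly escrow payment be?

Condo association dues — $425.82 × 4 = $1,703.28/yr
Earthquake insurance — $1,339.56/yr
School district tax — $1,631.76/yr
Total annual escrow = $1,703.28 + $1,339.56 + $1,631.76 = $4,674.60
Base monthly escrow = $4,674.60 ÷ 12 = $389.55
Shortage per month = $840.00 / 12 = $70.00
Adjusted monthly = $389.55 + $70.00 = $459.55

$459.55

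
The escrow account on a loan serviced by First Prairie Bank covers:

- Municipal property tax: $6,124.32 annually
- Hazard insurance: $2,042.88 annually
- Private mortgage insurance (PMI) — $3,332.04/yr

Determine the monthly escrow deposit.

Municipal property tax — $6,124.32
Hazard insurance — $2,042.88
Private mortgage insurance (PMI) — $3,332.04
Total annual escrow = $6,124.32 + $2,042.88 + $3,332.04 = $11,499.24
Monthly = $11,499.24 / 12 = $958.27

$958.27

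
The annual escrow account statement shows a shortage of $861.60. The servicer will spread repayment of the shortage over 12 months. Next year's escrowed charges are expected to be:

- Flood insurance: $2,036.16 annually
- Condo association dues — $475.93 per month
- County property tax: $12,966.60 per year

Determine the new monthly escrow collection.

$1,797.96

Flood insurance: $2,036.16
Condo association dues: $475.93 × 12 = $5,711.16
County property tax: $12,966.60
Total annual escrow = $2,036.16 + $5,711.16 + $12,966.60 = $20,713.92
Monthly escrow = $20,713.92 / 12 = $1,726.16
Shortage per month = $861.60 / 12 = $71.80
Adjusted monthly = $1,726.16 + $71.80 = $1,797.96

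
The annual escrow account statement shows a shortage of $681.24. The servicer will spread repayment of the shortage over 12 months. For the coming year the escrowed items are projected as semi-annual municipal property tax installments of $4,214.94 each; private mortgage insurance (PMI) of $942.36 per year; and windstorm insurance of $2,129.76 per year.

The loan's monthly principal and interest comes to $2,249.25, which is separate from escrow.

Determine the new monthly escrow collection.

$1,015.27

Municipal property tax: $4,214.94 × 2 = $8,429.88 annually
Private mortgage insurance (PMI): $942.36 annually
Windstorm insurance: $2,129.76 annually
Total per year = $8,429.88 + $942.36 + $2,129.76 = $11,502.00
Per month = $11,502.00 / 12 = $958.50
Monthly shortage recovery: $681.24 ÷ 12 = $56.77
New monthly escrow = $958.50 + $56.77 = $1,015.27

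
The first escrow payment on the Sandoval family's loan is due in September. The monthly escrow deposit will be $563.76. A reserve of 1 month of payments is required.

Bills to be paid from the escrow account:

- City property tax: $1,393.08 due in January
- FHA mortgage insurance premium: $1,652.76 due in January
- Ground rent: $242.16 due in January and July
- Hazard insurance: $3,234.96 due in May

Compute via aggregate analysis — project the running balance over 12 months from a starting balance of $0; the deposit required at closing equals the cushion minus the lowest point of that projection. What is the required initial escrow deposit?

Cushion = 1 × $563.76 = $563.76
Trial balance (start $0, +$563.76 each month, − disbursements):
  Sep: +$563.76 → $563.76
  Oct: +$563.76 → $1,127.52
  Nov: +$563.76 → $1,691.28
  Dec: +$563.76 → $2,255.04
  Jan: +$563.76 − $3,288.00 → -$469.20
  Feb: +$563.76 → $94.56
  Mar: +$563.76 → $658.32
  Apr: +$563.76 → $1,222.08
  May: +$563.76 − $3,234.96 → -$1,449.12
  Jun: +$563.76 → -$885.36
  Jul: +$563.76 − $242.16 → -$563.76
  Aug: +$563.76 → $0.00
Lowest trial balance = -$1,449.12 (May)
Initial deposit = cushion − low point = $563.76 − (-$1,449.12) = $2,012.88

$2,012.88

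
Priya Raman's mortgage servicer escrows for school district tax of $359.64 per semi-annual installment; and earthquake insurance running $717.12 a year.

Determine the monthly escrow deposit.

$119.70

School district tax = $359.64 × 2 = $719.28
Earthquake insurance = $717.12
Combined annual = $719.28 + $717.12 = $1,436.40
Per month = $1,436.40 ÷ 12 = $119.70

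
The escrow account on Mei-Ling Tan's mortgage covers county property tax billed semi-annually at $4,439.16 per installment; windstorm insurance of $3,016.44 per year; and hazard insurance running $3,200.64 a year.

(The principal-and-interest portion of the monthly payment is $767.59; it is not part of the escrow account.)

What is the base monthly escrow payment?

County property tax — $4,439.16 × 2 = $8,878.32 annually
Windstorm insurance — $3,016.44 annually
Hazard insurance — $3,200.64 annually
Yearly total = $15,095.40
Per month = $15,095.40 / 12 = $1,257.95

$1,257.95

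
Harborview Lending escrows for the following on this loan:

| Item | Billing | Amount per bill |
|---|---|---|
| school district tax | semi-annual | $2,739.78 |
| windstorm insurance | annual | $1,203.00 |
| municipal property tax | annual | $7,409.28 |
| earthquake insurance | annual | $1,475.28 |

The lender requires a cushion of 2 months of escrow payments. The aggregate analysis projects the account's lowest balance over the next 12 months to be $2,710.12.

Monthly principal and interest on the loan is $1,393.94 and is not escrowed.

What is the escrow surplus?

$115.60

School district tax: $2,739.78 × 2 = $5,479.56 per year
Windstorm insurance: $1,203.00 per year
Municipal property tax: $7,409.28 per year
Earthquake insurance: $1,475.28 per year
Total annual escrow = $5,479.56 + $1,203.00 + $7,409.28 + $1,475.28 = $15,567.12
Monthly escrow = $15,567.12 ÷ 12 = $1,297.26
Required cushion = 2 × $1,297.26 = $2,594.52
Excess over cushion: $2,710.12 − $2,594.52 = $115.60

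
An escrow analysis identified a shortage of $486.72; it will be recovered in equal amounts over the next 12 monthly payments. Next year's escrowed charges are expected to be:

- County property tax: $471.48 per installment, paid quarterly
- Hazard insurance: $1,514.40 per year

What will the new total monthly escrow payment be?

$323.92

County property tax — $471.48 × 4 = $1,885.92 annually
Hazard insurance — $1,514.40 annually
Total annual escrow = $1,885.92 + $1,514.40 = $3,400.32
Base monthly escrow = $3,400.32 ÷ 12 = $283.36
Monthly shortage recovery: $486.72 / 12 = $40.56
New monthly escrow = $283.36 + $40.56 = $323.92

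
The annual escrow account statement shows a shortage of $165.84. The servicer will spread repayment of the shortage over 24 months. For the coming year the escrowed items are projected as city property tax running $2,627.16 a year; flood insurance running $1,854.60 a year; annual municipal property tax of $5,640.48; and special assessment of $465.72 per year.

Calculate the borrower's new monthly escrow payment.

$889.24

City property tax — $2,627.16
Flood insurance — $1,854.60
Municipal property tax — $5,640.48
Special assessment — $465.72
Yearly total = $2,627.16 + $1,854.60 + $5,640.48 + $465.72 = $10,587.96
Monthly = $10,587.96 / 12 = $882.33
Shortage spread = $165.84 / 24 = $6.91/mo
Adjusted monthly = $882.33 + $6.91 = $889.24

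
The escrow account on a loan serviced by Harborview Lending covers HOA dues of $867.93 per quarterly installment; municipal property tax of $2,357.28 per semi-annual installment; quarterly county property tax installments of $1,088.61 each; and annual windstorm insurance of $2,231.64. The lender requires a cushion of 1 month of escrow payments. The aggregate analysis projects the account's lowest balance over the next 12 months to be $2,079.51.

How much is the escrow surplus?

HOA dues — $867.93 × 4 = $3,471.72
Municipal property tax — $2,357.28 × 2 = $4,714.56
County property tax — $1,088.61 × 4 = $4,354.44
Windstorm insurance — $2,231.64
Total annual escrow = $3,471.72 + $4,714.56 + $4,354.44 + $2,231.64 = $14,772.36
Monthly escrow = $14,772.36 ÷ 12 = $1,231.03
Required cushion = 1 × $1,231.03 = $1,231.03
Excess over cushion: $2,079.51 − $1,231.03 = $848.48

$848.48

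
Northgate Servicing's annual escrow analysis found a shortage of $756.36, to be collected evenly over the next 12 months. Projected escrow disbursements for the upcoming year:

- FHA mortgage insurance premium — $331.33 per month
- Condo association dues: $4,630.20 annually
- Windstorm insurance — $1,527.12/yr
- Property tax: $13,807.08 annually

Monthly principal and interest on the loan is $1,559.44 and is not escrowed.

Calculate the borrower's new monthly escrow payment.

FHA mortgage insurance premium = $331.33 × 12 = $3,975.96 per year
Condo association dues = $4,630.20 per year
Windstorm insurance = $1,527.12 per year
Property tax = $13,807.08 per year
Total annual escrow = $23,940.36
Monthly = $23,940.36 ÷ 12 = $1,995.03
Monthly shortage recovery: $756.36 / 12 = $63.03
New monthly escrow = $1,995.03 + $63.03 = $2,058.06

$2,058.06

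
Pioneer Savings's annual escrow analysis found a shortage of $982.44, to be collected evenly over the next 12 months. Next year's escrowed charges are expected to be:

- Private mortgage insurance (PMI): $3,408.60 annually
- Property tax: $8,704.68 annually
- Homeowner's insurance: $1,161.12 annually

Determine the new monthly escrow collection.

Private mortgage insurance (PMI) = $3,408.60/yr
Property tax = $8,704.68/yr
Homeowner's insurance = $1,161.12/yr
Yearly total = $13,274.40
Per month = $13,274.40 / 12 = $1,106.20
Monthly shortage recovery: $982.44 ÷ 12 = $81.87
New monthly escrow = $1,106.20 + $81.87 = $1,188.07

$1,188.07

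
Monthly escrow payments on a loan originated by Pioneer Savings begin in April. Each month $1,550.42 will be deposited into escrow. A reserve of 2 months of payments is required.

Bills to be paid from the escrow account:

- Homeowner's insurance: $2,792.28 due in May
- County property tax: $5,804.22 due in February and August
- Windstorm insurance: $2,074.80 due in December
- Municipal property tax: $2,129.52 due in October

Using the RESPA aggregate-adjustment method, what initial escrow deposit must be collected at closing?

$4,651.26

Cushion = 2 × $1,550.42 = $3,100.84
Trial balance (start $0, +$1,550.42 each month, − disbursements):
  Apr: +$1,550.42 → $1,550.42
  May: +$1,550.42 − $2,792.28 → $308.56
  Jun: +$1,550.42 → $1,858.98
  Jul: +$1,550.42 → $3,409.40
  Aug: +$1,550.42 − $5,804.22 → -$844.40
  Sep: +$1,550.42 → $706.02
  Oct: +$1,550.42 − $2,129.52 → $126.92
  Nov: +$1,550.42 → $1,677.34
  Dec: +$1,550.42 − $2,074.80 → $1,152.96
  Jan: +$1,550.42 → $2,703.38
  Feb: +$1,550.42 − $5,804.22 → -$1,550.42
  Mar: +$1,550.42 → $0.00
Lowest trial balance = -$1,550.42 (Feb)
Initial deposit = cushion − low point = $3,100.84 − (-$1,550.42) = $4,651.26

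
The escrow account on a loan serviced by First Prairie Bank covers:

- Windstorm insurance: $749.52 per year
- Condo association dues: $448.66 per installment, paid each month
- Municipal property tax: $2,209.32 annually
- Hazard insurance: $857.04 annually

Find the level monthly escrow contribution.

$766.65

Windstorm insurance — $749.52/yr
Condo association dues — $448.66 × 12 = $5,383.92/yr
Municipal property tax — $2,209.32/yr
Hazard insurance — $857.04/yr
Total per year = $749.52 + $5,383.92 + $2,209.32 + $857.04 = $9,199.80
Per month = $9,199.80 ÷ 12 = $766.65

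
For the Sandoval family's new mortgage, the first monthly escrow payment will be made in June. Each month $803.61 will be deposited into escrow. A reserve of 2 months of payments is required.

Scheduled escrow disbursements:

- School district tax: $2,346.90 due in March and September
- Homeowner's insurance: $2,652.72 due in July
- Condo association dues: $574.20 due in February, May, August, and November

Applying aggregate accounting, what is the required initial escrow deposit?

Cushion = 2 × $803.61 = $1,607.22
Trial balance (start $0, +$803.61 each month, − disbursements):
  Jun: +$803.61 → $803.61
  Jul: +$803.61 − $2,652.72 → -$1,045.50
  Aug: +$803.61 − $574.20 → -$816.09
  Sep: +$803.61 − $2,346.90 → -$2,359.38
  Oct: +$803.61 → -$1,555.77
  Nov: +$803.61 − $574.20 → -$1,326.36
  Dec: +$803.61 → -$522.75
  Jan: +$803.61 → $280.86
  Feb: +$803.61 − $574.20 → $510.27
  Mar: +$803.61 − $2,346.90 → -$1,033.02
  Apr: +$803.61 → -$229.41
  May: +$803.61 − $574.20 → $0.00
Lowest trial balance = -$2,359.38 (Sep)
Initial deposit = cushion − low point = $1,607.22 − (-$2,359.38) = $3,966.60

$3,966.60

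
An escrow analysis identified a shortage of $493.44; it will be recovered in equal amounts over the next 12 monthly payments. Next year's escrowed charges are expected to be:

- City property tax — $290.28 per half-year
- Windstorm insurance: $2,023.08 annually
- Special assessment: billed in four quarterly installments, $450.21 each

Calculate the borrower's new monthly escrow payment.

$408.16

City property tax = $290.28 × 2 = $580.56/yr
Windstorm insurance = $2,023.08/yr
Special assessment = $450.21 × 4 = $1,800.84/yr
Yearly total = $4,404.48
Monthly escrow = $4,404.48 / 12 = $367.04
Shortage spread = $493.44 / 12 = $41.12/mo
Adjusted monthly = $367.04 + $41.12 = $408.16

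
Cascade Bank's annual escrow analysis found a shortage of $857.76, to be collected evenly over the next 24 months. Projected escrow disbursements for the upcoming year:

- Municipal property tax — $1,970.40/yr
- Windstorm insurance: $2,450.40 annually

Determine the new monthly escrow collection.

$404.14

Municipal property tax — $1,970.40/yr
Windstorm insurance — $2,450.40/yr
Total per year = $1,970.40 + $2,450.40 = $4,420.80
Monthly = $4,420.80 ÷ 12 = $368.40
Shortage spread = $857.76 ÷ 24 = $35.74/mo
New monthly escrow = $368.40 + $35.74 = $404.14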